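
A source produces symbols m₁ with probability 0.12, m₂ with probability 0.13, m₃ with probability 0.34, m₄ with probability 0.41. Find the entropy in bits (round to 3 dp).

1.806 bits

H = −Σ pᵢ log₂ pᵢ.
−0.12·log₂(0.12) = 0.3671
−0.13·log₂(0.13) = 0.3826
−0.34·log₂(0.34) = 0.5292
−0.41·log₂(0.41) = 0.5274
Sum ≈ 1.8063 → 1.806 bits.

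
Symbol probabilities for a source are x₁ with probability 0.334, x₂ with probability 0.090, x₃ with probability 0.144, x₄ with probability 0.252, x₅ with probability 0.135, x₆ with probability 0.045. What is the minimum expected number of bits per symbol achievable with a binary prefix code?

2.405 bits/symbol

Repeatedly combine the two least-probable nodes; the expected code length is the sum of the merged weights.
merge 9/200 + 9/100 → 27/200
merge 27/200 + 27/200 → 27/100
merge 18/125 + 63/250 → 99/250
merge 27/100 + 167/500 → 151/250
merge 99/250 + 151/250 → 1
L = 27/200 + 27/100 + 99/250 + 151/250 + 1 = 481/200 = 2.405 bits/symbol.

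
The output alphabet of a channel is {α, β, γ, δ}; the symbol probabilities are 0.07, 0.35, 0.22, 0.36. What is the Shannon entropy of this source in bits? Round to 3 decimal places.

H = −Σ pᵢ log₂ pᵢ.
−0.07·log₂(0.07) = 0.2686
−0.35·log₂(0.35) = 0.5301
−0.22·log₂(0.22) = 0.4806
−0.36·log₂(0.36) = 0.5306
Sum ≈ 1.8098 → 1.810 bits.

1.810 bits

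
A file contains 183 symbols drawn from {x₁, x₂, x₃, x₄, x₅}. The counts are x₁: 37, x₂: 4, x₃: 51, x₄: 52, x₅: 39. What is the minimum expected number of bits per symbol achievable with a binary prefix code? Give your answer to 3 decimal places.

Probabilities are the counts divided by 183.
Repeatedly combine the two least-probable nodes; the expected code length is the sum of the merged weights.
merge 4/183 + 37/183 → 41/183
merge 13/61 + 41/183 → 80/183
merge 17/61 + 52/183 → 103/183
merge 80/183 + 103/183 → 1
L = 41/183 + 80/183 + 103/183 + 1 = 407/183 ≈ 2.224 bits/symbol.

2.224 bits/symbol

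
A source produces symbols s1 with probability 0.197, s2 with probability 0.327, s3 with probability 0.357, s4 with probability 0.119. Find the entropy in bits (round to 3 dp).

H = −Σ pᵢ log₂ pᵢ.
−0.197·log₂(0.197) = 0.4617
−0.327·log₂(0.327) = 0.5273
−0.357·log₂(0.357) = 0.5305
−0.119·log₂(0.119) = 0.3654
Sum ≈ 1.8850 → 1.885 bits.

1.885 bits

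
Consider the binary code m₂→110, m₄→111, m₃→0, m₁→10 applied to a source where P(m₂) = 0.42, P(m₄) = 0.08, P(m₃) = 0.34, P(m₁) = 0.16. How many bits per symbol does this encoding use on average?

L̄ = Σ pᵢ·ℓᵢ = 0.42·3 + 0.08·3 + 0.34·1 + 0.16·2 = 2.16 bits/symbol.

2.16 bits/symbol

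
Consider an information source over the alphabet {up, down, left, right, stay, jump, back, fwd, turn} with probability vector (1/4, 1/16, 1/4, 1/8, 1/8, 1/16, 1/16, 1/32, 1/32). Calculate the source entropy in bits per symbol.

2.8125 bits

Each probability is a power of 1/2, so log₂(1/p) is an integer.
H = Σ p·log₂(1/p) = 1/4·2 + 1/16·4 + 1/4·2 + 1/8·3 + 1/8·3 + 1/16·4 + 1/16·4 + 1/32·5 + 1/32·5 = 2.8125 bits.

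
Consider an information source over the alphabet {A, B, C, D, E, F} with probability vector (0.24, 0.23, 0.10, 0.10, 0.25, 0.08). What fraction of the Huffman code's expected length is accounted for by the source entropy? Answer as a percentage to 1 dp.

Entropy H = −Σ p log₂ p ≈ 2.4377 bits.
Huffman merges: 2/25+1/10→9/50; 1/10+9/50→7/25; 23/100+6/25→47/100; 1/4+7/25→53/100; 47/100+53/100→1. L = 123/50 ≈ 2.4600.
Efficiency = H/L = 2.4377/2.4600 = 99.1%.

99.1%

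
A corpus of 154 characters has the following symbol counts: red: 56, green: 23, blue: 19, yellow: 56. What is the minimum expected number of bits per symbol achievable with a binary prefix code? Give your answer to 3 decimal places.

Probabilities are the counts divided by 154.
Repeatedly combine the two least-probable nodes; the expected code length is the sum of the merged weights.
merge 19/154 + 23/154 → 3/11
merge 3/11 + 4/11 → 7/11
merge 4/11 + 7/11 → 1
L = 3/11 + 7/11 + 1 = 21/11 ≈ 1.909 bits/symbol.

1.909 bits/symbol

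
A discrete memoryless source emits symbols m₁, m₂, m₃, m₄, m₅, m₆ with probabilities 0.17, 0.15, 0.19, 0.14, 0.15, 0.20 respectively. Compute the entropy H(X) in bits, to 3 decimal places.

2.572 bits

H = −Σ pᵢ log₂ pᵢ.
−0.17·log₂(0.17) = 0.4346
−0.15·log₂(0.15) = 0.4105
−0.19·log₂(0.19) = 0.4552
−0.14·log₂(0.14) = 0.3971
−0.15·log₂(0.15) = 0.4105
−0.20·log₂(0.20) = 0.4644
Sum ≈ 2.5724 → 2.572 bits.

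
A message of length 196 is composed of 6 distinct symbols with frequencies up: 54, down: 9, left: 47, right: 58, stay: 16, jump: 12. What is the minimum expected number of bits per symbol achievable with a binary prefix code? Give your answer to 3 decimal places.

2.296 bits/symbol

Probabilities are the counts divided by 196.
Repeatedly combine the two least-probable nodes; the expected code length is the sum of the merged weights.
merge 9/196 + 3/49 → 3/28
merge 4/49 + 3/28 → 37/196
merge 37/196 + 47/196 → 3/7
merge 27/98 + 29/98 → 4/7
merge 3/7 + 4/7 → 1
L = 3/28 + 37/196 + 3/7 + 4/7 + 1 = 225/98 ≈ 2.296 bits/symbol.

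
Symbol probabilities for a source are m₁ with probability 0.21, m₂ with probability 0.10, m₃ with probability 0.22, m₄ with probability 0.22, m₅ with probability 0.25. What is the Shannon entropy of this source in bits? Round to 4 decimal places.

2.2662 bits

H = −Σ pᵢ log₂ pᵢ.
−0.21·log₂(0.21) = 0.4728
−0.10·log₂(0.10) = 0.3322
−0.22·log₂(0.22) = 0.4806
−0.22·log₂(0.22) = 0.4806
−0.25·log₂(0.25) = 0.5000
Sum ≈ 2.2662 → 2.2662 bits.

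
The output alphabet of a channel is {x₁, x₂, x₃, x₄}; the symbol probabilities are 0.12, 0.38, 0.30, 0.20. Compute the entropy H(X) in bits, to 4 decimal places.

1.8830 bits

H = −Σ pᵢ log₂ pᵢ.
−0.12·log₂(0.12) = 0.3671
−0.38·log₂(0.38) = 0.5305
−0.30·log₂(0.30) = 0.5211
−0.20·log₂(0.20) = 0.4644
Sum ≈ 1.8830 → 1.8830 bits.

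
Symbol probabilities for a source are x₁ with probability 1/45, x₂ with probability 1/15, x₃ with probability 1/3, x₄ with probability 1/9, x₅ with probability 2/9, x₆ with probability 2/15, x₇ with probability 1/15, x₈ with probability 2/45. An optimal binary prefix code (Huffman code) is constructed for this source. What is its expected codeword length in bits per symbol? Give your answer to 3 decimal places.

Repeatedly combine the two least-probable nodes; the expected code length is the sum of the merged weights.
merge 1/45 + 2/45 → 1/15
merge 1/15 + 1/15 → 2/15
merge 1/15 + 1/9 → 8/45
merge 2/15 + 2/15 → 4/15
merge 8/45 + 2/9 → 2/5
merge 4/15 + 1/3 → 3/5
merge 2/5 + 3/5 → 1
L = 1/15 + 2/15 + 8/45 + 4/15 + 2/5 + 3/5 + 1 = 119/45 ≈ 2.644 bits/symbol.

2.644 bits/symbol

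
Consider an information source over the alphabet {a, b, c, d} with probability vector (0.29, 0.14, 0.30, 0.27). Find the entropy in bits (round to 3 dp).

1.946 bits

H = −Σ pᵢ log₂ pᵢ.
−0.29·log₂(0.29) = 0.5179
−0.14·log₂(0.14) = 0.3971
−0.30·log₂(0.30) = 0.5211
−0.27·log₂(0.27) = 0.5100
Sum ≈ 1.9461 → 1.946 bits.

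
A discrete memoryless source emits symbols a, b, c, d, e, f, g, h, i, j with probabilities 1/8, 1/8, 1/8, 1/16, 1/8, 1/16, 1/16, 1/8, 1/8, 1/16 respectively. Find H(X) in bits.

Each probability is a power of 1/2, so log₂(1/p) is an integer.
H = Σ p·log₂(1/p) = 1/8·3 + 1/8·3 + 1/8·3 + 1/16·4 + 1/8·3 + 1/16·4 + 1/16·4 + 1/8·3 + 1/8·3 + 1/16·4 = 3.25 bits.

3.25 bits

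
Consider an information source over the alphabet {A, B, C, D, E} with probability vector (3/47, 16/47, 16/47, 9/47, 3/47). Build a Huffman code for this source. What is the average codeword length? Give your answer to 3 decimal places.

Repeatedly combine the two least-probable nodes; the expected code length is the sum of the merged weights.
merge 3/47 + 3/47 → 6/47
merge 6/47 + 9/47 → 15/47
merge 15/47 + 16/47 → 31/47
merge 16/47 + 31/47 → 1
L = 6/47 + 15/47 + 31/47 + 1 = 99/47 ≈ 2.106 bits/symbol.

2.106 bits/symbol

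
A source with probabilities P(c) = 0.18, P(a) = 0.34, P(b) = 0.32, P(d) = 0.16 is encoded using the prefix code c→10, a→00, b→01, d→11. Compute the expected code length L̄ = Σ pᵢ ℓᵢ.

2 bits/symbol

L̄ = Σ pᵢ·ℓᵢ = 0.18·2 + 0.34·2 + 0.32·2 + 0.16·2 = 2 bits/symbol.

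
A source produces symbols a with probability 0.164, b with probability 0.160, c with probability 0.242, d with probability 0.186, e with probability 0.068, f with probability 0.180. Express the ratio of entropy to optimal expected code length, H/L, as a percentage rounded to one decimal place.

Entropy H = −Σ p log₂ p ≈ 2.5065 bits.
Huffman merges: 17/250+4/25→57/250; 41/250+9/50→43/125; 93/500+57/250→207/500; 121/500+43/125→293/500; 207/500+293/500→1. L = 643/250 ≈ 2.5720.
Efficiency = H/L = 2.5065/2.5720 = 97.5%.

97.5%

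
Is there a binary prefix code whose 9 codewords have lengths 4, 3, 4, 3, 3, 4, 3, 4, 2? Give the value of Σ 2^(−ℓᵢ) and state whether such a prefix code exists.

1; yes

With common denominator 2^4 = 16: Σ 2^(−ℓᵢ) = 1/16 + 2/16 + 1/16 + 2/16 + 2/16 + 1/16 + 2/16 + 1/16 + 4/16 = 16/16 = 1.
Kraft's inequality requires Σ ≤ 1; here Σ = 1 ≤ 1, so such a prefix code exists.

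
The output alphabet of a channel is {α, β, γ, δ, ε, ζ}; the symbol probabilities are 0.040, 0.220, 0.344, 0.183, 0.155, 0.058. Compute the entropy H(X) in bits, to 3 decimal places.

H = −Σ pᵢ log₂ pᵢ.
−0.040·log₂(0.040) = 0.1858
−0.220·log₂(0.220) = 0.4806
−0.344·log₂(0.344) = 0.5296
−0.183·log₂(0.183) = 0.4484
−0.155·log₂(0.155) = 0.4169
−0.058·log₂(0.058) = 0.2383
Sum ≈ 2.2994 → 2.299 bits.

2.299 bits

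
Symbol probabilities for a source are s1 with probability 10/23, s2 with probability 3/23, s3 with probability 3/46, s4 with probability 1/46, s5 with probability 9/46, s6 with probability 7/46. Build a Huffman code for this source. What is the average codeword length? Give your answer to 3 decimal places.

Repeatedly combine the two least-probable nodes; the expected code length is the sum of the merged weights.
merge 1/46 + 3/46 → 2/23
merge 2/23 + 3/23 → 5/23
merge 7/46 + 9/46 → 8/23
merge 5/23 + 8/23 → 13/23
merge 10/23 + 13/23 → 1
L = 2/23 + 5/23 + 8/23 + 13/23 + 1 = 51/23 ≈ 2.217 bits/symbol.

2.217 bits/symbol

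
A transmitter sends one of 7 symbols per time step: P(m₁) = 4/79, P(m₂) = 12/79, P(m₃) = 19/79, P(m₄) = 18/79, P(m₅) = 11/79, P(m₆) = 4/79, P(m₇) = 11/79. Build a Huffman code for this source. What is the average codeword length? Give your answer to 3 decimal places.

2.633 bits/symbol

Repeatedly combine the two least-probable nodes; the expected code length is the sum of the merged weights.
merge 4/79 + 4/79 → 8/79
merge 8/79 + 11/79 → 19/79
merge 11/79 + 12/79 → 23/79
merge 18/79 + 19/79 → 37/79
merge 19/79 + 23/79 → 42/79
merge 37/79 + 42/79 → 1
L = 8/79 + 19/79 + 23/79 + 37/79 + 42/79 + 1 = 208/79 ≈ 2.633 bits/symbol.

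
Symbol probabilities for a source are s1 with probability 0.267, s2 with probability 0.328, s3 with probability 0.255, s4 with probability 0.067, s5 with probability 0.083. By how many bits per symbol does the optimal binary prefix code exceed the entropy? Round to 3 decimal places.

Entropy H = −Σ p log₂ p ≈ 2.0982 bits.
Huffman merges: 67/1000+83/1000→3/20; 3/20+51/200→81/200; 267/1000+41/125→119/200; 81/200+119/200→1. L = 43/20 ≈ 2.1500.
L − H = 2.1500 − 2.0982 = 0.052 bits.

0.052 bits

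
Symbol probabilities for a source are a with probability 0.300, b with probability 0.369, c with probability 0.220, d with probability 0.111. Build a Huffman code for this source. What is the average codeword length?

Repeatedly combine the two least-probable nodes; the expected code length is the sum of the merged weights.
merge 111/1000 + 11/50 → 331/1000
merge 3/10 + 331/1000 → 631/1000
merge 369/1000 + 631/1000 → 1
L = 331/1000 + 631/1000 + 1 = 981/500 = 1.962 bits/symbol.

1.962 bits/symbol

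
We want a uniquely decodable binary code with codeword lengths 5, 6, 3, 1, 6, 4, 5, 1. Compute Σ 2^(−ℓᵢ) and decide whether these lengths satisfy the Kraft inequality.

With common denominator 2^6 = 64: Σ 2^(−ℓᵢ) = 2/64 + 1/64 + 8/64 + 32/64 + 1/64 + 4/64 + 2/64 + 32/64 = 82/64 = 1.28125.
Kraft's inequality requires Σ ≤ 1; here Σ = 1.28125 > 1, so no such prefix code exists.

1.28125; no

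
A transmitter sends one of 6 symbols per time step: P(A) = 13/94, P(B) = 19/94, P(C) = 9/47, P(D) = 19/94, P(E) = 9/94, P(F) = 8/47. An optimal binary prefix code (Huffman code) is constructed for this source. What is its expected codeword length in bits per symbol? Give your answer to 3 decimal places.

2.596 bits/symbol

Repeatedly combine the two least-probable nodes; the expected code length is the sum of the merged weights.
merge 9/94 + 13/94 → 11/47
merge 8/47 + 9/47 → 17/47
merge 19/94 + 19/94 → 19/47
merge 11/47 + 17/47 → 28/47
merge 19/47 + 28/47 → 1
L = 11/47 + 17/47 + 19/47 + 28/47 + 1 = 122/47 ≈ 2.596 bits/symbol.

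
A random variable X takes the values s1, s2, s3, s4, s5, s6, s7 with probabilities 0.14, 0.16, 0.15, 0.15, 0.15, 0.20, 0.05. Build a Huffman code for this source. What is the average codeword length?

Repeatedly combine the two least-probable nodes; the expected code length is the sum of the merged weights.
merge 1/20 + 7/50 → 19/100
merge 3/20 + 3/20 → 3/10
merge 3/20 + 4/25 → 31/100
merge 19/100 + 1/5 → 39/100
merge 3/10 + 31/100 → 61/100
merge 39/100 + 61/100 → 1
L = 19/100 + 3/10 + 31/100 + 39/100 + 61/100 + 1 = 14/5 = 2.8 bits/symbol.

2.8 bits/symbol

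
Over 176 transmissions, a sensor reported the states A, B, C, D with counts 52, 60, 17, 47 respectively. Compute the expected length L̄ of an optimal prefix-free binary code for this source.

Probabilities are the counts divided by 176.
Repeatedly combine the two least-probable nodes; the expected code length is the sum of the merged weights.
merge 17/176 + 47/176 → 4/11
merge 13/44 + 15/44 → 7/11
merge 4/11 + 7/11 → 1
L = 4/11 + 7/11 + 1 = 2 bits/symbol.

2 bits/symbol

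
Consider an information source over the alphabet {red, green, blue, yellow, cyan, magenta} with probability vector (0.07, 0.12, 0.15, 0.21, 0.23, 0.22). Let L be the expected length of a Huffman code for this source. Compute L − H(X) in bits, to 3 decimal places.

0.043 bits

Entropy H = −Σ p log₂ p ≈ 2.4872 bits.
Huffman merges: 7/100+3/25→19/100; 3/20+19/100→17/50; 21/100+11/50→43/100; 23/100+17/50→57/100; 43/100+57/100→1. L = 253/100 ≈ 2.5300.
L − H = 2.5300 − 2.4872 = 0.043 bits.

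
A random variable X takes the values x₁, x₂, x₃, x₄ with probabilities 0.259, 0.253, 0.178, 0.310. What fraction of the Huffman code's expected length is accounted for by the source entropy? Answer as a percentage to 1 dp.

98.7%

Entropy H = −Σ p log₂ p ≈ 1.9735 bits.
Huffman merges: 89/500+253/1000→431/1000; 259/1000+31/100→569/1000; 431/1000+569/1000→1. L = 2 ≈ 2.0000.
Efficiency = H/L = 1.9735/2.0000 = 98.7%.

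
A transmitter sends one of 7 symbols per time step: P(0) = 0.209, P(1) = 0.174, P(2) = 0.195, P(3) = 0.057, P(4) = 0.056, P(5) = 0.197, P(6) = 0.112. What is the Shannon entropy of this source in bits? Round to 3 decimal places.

2.655 bits

H = −Σ pᵢ log₂ pᵢ.
−0.209·log₂(0.209) = 0.4720
−0.174·log₂(0.174) = 0.4390
−0.195·log₂(0.195) = 0.4599
−0.057·log₂(0.057) = 0.2356
−0.056·log₂(0.056) = 0.2329
−0.197·log₂(0.197) = 0.4617
−0.112·log₂(0.112) = 0.3537
Sum ≈ 2.6548 → 2.655 bits.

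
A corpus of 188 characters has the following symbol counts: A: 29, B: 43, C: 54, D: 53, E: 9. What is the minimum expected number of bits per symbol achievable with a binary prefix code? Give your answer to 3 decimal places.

Probabilities are the counts divided by 188.
Repeatedly combine the two least-probable nodes; the expected code length is the sum of the merged weights.
merge 9/188 + 29/188 → 19/94
merge 19/94 + 43/188 → 81/188
merge 53/188 + 27/94 → 107/188
merge 81/188 + 107/188 → 1
L = 19/94 + 81/188 + 107/188 + 1 = 207/94 ≈ 2.202 bits/symbol.

2.202 bits/symbol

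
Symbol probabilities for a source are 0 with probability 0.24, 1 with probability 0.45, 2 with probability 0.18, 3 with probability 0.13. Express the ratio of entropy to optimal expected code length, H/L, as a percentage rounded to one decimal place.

99.0%

Entropy H = −Σ p log₂ p ≈ 1.8405 bits.
Huffman merges: 13/100+9/50→31/100; 6/25+31/100→11/20; 9/20+11/20→1. L = 93/50 ≈ 1.8600.
Efficiency = H/L = 1.8405/1.8600 = 99.0%.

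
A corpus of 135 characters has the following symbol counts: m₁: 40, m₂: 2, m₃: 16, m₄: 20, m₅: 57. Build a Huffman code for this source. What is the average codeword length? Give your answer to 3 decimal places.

1.993 bits/symbol

Probabilities are the counts divided by 135.
Repeatedly combine the two least-probable nodes; the expected code length is the sum of the merged weights.
merge 2/135 + 16/135 → 2/15
merge 2/15 + 4/27 → 38/135
merge 38/135 + 8/27 → 26/45
merge 19/45 + 26/45 → 1
L = 2/15 + 38/135 + 26/45 + 1 = 269/135 ≈ 1.993 bits/symbol.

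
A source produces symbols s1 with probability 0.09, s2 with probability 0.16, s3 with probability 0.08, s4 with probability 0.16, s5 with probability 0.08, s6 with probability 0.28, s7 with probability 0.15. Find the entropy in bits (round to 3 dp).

H = −Σ pᵢ log₂ pᵢ.
−0.09·log₂(0.09) = 0.3127
−0.16·log₂(0.16) = 0.4230
−0.08·log₂(0.08) = 0.2915
−0.16·log₂(0.16) = 0.4230
−0.08·log₂(0.08) = 0.2915
−0.28·log₂(0.28) = 0.5142
−0.15·log₂(0.15) = 0.4105
Sum ≈ 2.6665 → 2.666 bits.

2.666 bits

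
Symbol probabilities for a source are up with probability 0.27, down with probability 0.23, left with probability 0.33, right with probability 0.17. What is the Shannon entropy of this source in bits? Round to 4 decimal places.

H = −Σ pᵢ log₂ pᵢ.
−0.27·log₂(0.27) = 0.5100
−0.23·log₂(0.23) = 0.4877
−0.33·log₂(0.33) = 0.5278
−0.17·log₂(0.17) = 0.4346
Sum ≈ 1.9601 → 1.9601 bits.

1.9601 bits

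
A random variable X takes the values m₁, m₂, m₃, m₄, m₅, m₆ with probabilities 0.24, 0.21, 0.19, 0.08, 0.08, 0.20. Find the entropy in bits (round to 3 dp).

H = −Σ pᵢ log₂ pᵢ.
−0.24·log₂(0.24) = 0.4941
−0.21·log₂(0.21) = 0.4728
−0.19·log₂(0.19) = 0.4552
−0.08·log₂(0.08) = 0.2915
−0.08·log₂(0.08) = 0.2915
−0.20·log₂(0.20) = 0.4644
Sum ≈ 2.4696 → 2.470 bits.

2.470 bits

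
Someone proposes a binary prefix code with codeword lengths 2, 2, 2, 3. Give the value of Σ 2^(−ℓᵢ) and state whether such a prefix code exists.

0.875; yes

With common denominator 2^3 = 8: Σ 2^(−ℓᵢ) = 2/8 + 2/8 + 2/8 + 1/8 = 7/8 = 0.875.
Kraft's inequality requires Σ ≤ 1; here Σ = 0.875 ≤ 1, so such a prefix code exists.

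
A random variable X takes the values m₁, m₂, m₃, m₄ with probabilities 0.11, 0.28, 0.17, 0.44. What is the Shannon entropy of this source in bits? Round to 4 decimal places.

1.8202 bits

H = −Σ pᵢ log₂ pᵢ.
−0.11·log₂(0.11) = 0.3503
−0.28·log₂(0.28) = 0.5142
−0.17·log₂(0.17) = 0.4346
−0.44·log₂(0.44) = 0.5211
Sum ≈ 1.8202 → 1.8202 bits.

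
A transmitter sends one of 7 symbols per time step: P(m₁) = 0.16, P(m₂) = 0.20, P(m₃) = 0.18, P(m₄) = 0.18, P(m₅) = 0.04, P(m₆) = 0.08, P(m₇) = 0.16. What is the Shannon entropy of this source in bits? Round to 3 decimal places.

2.678 bits

H = −Σ pᵢ log₂ pᵢ.
−0.16·log₂(0.16) = 0.4230
−0.20·log₂(0.20) = 0.4644
−0.18·log₂(0.18) = 0.4453
−0.18·log₂(0.18) = 0.4453
−0.04·log₂(0.04) = 0.1858
−0.08·log₂(0.08) = 0.2915
−0.16·log₂(0.16) = 0.4230
Sum ≈ 2.6783 → 2.678 bits.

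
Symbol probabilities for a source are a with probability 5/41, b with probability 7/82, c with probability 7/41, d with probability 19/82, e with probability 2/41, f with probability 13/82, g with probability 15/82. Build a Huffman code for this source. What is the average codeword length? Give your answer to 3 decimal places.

2.720 bits/symbol

Repeatedly combine the two least-probable nodes; the expected code length is the sum of the merged weights.
merge 2/41 + 7/82 → 11/82
merge 5/41 + 11/82 → 21/82
merge 13/82 + 7/41 → 27/82
merge 15/82 + 19/82 → 17/41
merge 21/82 + 27/82 → 24/41
merge 17/41 + 24/41 → 1
L = 11/82 + 21/82 + 27/82 + 17/41 + 24/41 + 1 = 223/82 ≈ 2.720 bits/symbol.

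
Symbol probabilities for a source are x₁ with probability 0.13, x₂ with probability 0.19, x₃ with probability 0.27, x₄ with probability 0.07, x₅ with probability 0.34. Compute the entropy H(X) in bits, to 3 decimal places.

H = −Σ pᵢ log₂ pᵢ.
−0.13·log₂(0.13) = 0.3826
−0.19·log₂(0.19) = 0.4552
−0.27·log₂(0.27) = 0.5100
−0.07·log₂(0.07) = 0.2686
−0.34·log₂(0.34) = 0.5292
Sum ≈ 2.1456 → 2.146 bits.

2.146 bits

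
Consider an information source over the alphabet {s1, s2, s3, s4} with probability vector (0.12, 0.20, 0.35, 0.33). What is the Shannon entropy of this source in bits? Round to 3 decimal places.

H = −Σ pᵢ log₂ pᵢ.
−0.12·log₂(0.12) = 0.3671
−0.20·log₂(0.20) = 0.4644
−0.35·log₂(0.35) = 0.5301
−0.33·log₂(0.33) = 0.5278
Sum ≈ 1.8894 → 1.889 bits.

1.889 bits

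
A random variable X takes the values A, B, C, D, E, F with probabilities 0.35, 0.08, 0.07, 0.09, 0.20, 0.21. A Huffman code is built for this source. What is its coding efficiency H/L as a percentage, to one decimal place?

97.9%

Entropy H = −Σ p log₂ p ≈ 2.3400 bits.
Huffman merges: 7/100+2/25→3/20; 9/100+3/20→6/25; 1/5+21/100→41/100; 6/25+7/20→59/100; 41/100+59/100→1. L = 239/100 ≈ 2.3900.
Efficiency = H/L = 2.3400/2.3900 = 97.9%.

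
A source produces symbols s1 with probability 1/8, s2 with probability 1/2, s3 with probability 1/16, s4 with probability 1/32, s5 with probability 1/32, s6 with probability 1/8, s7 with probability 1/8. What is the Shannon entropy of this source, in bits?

Each probability is a power of 1/2, so log₂(1/p) is an integer.
H = Σ p·log₂(1/p) = 1/8·3 + 1/2·1 + 1/16·4 + 1/32·5 + 1/32·5 + 1/8·3 + 1/8·3 = 2.1875 bits.

2.1875 bits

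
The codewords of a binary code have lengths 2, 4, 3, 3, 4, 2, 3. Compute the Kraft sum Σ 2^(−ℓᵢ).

1

With common denominator 2^4 = 16: Σ 2^(−ℓᵢ) = 4/16 + 1/16 + 2/16 + 2/16 + 1/16 + 4/16 + 2/16 = 16/16 = 1.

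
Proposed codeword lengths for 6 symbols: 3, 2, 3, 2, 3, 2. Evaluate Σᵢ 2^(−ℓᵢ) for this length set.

1.125

With common denominator 2^3 = 8: Σ 2^(−ℓᵢ) = 1/8 + 2/8 + 1/8 + 2/8 + 1/8 + 2/8 = 9/8 = 1.125.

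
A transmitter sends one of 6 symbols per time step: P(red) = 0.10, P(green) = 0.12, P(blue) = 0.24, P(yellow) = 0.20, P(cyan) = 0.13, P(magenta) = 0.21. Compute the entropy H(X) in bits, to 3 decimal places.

H = −Σ pᵢ log₂ pᵢ.
−0.10·log₂(0.10) = 0.3322
−0.12·log₂(0.12) = 0.3671
−0.24·log₂(0.24) = 0.4941
−0.20·log₂(0.20) = 0.4644
−0.13·log₂(0.13) = 0.3826
−0.21·log₂(0.21) = 0.4728
Sum ≈ 2.5132 → 2.513 bits.

2.513 bits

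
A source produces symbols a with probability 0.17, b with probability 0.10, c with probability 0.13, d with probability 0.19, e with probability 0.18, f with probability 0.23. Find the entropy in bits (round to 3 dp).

H = −Σ pᵢ log₂ pᵢ.
−0.17·log₂(0.17) = 0.4346
−0.10·log₂(0.10) = 0.3322
−0.13·log₂(0.13) = 0.3826
−0.19·log₂(0.19) = 0.4552
−0.18·log₂(0.18) = 0.4453
−0.23·log₂(0.23) = 0.4877
Sum ≈ 2.5376 → 2.538 bits.

2.538 bits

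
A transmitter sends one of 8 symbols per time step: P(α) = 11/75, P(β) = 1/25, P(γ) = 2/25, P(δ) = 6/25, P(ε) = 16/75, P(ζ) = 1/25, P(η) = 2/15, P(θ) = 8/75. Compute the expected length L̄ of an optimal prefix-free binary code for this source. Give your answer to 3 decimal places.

2.787 bits/symbol

Repeatedly combine the two least-probable nodes; the expected code length is the sum of the merged weights.
merge 1/25 + 1/25 → 2/25
merge 2/25 + 2/25 → 4/25
merge 8/75 + 2/15 → 6/25
merge 11/75 + 4/25 → 23/75
merge 16/75 + 6/25 → 34/75
merge 6/25 + 23/75 → 41/75
merge 34/75 + 41/75 → 1
L = 2/25 + 4/25 + 6/25 + 23/75 + 34/75 + 41/75 + 1 = 209/75 ≈ 2.787 bits/symbol.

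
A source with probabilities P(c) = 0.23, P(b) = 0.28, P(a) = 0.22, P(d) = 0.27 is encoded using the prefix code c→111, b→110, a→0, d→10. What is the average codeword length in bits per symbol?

L̄ = Σ pᵢ·ℓᵢ = 0.23·3 + 0.28·3 + 0.22·1 + 0.27·2 = 2.29 bits/symbol.

2.29 bits/symbol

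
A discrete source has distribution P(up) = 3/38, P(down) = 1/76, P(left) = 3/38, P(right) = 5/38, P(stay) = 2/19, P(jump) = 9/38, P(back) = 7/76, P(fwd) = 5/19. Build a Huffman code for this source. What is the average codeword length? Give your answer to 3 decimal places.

Repeatedly combine the two least-probable nodes; the expected code length is the sum of the merged weights.
merge 1/76 + 3/38 → 7/76
merge 3/38 + 7/76 → 13/76
merge 7/76 + 2/19 → 15/76
merge 5/38 + 13/76 → 23/76
merge 15/76 + 9/38 → 33/76
merge 5/19 + 23/76 → 43/76
merge 33/76 + 43/76 → 1
L = 7/76 + 13/76 + 15/76 + 23/76 + 33/76 + 43/76 + 1 = 105/38 ≈ 2.763 bits/symbol.

2.763 bits/symbol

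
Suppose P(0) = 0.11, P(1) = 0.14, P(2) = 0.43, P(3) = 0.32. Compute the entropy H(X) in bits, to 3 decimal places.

H = −Σ pᵢ log₂ pᵢ.
−0.11·log₂(0.11) = 0.3503
−0.14·log₂(0.14) = 0.3971
−0.43·log₂(0.43) = 0.5236
−0.32·log₂(0.32) = 0.5260
Sum ≈ 1.7970 → 1.797 bits.

1.797 bits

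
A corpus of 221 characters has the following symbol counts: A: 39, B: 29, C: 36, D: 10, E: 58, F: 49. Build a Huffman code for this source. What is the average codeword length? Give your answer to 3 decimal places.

2.516 bits/symbol

Probabilities are the counts divided by 221.
Repeatedly combine the two least-probable nodes; the expected code length is the sum of the merged weights.
merge 10/221 + 29/221 → 3/17
merge 36/221 + 3/17 → 75/221
merge 3/17 + 49/221 → 88/221
merge 58/221 + 75/221 → 133/221
merge 88/221 + 133/221 → 1
L = 3/17 + 75/221 + 88/221 + 133/221 + 1 = 556/221 ≈ 2.516 bits/symbol.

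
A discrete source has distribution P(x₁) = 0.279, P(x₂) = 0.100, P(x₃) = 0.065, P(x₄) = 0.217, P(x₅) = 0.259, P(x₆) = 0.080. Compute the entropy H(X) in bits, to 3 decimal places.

H = −Σ pᵢ log₂ pᵢ.
−0.279·log₂(0.279) = 0.5138
−0.100·log₂(0.100) = 0.3322
−0.065·log₂(0.065) = 0.2563
−0.217·log₂(0.217) = 0.4783
−0.259·log₂(0.259) = 0.5048
−0.080·log₂(0.080) = 0.2915
Sum ≈ 2.3770 → 2.377 bits.

2.377 bits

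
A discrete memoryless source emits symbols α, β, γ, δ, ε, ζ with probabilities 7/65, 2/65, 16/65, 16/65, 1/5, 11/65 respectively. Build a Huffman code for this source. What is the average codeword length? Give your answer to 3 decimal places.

Repeatedly combine the two least-probable nodes; the expected code length is the sum of the merged weights.
merge 2/65 + 7/65 → 9/65
merge 9/65 + 11/65 → 4/13
merge 1/5 + 16/65 → 29/65
merge 16/65 + 4/13 → 36/65
merge 29/65 + 36/65 → 1
L = 9/65 + 4/13 + 29/65 + 36/65 + 1 = 159/65 ≈ 2.446 bits/symbol.

2.446 bits/symbol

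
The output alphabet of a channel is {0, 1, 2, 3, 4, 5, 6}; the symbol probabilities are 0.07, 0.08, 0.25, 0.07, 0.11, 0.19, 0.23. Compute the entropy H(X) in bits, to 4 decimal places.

2.6218 bits

H = −Σ pᵢ log₂ pᵢ.
−0.07·log₂(0.07) = 0.2686
−0.08·log₂(0.08) = 0.2915
−0.25·log₂(0.25) = 0.5000
−0.07·log₂(0.07) = 0.2686
−0.11·log₂(0.11) = 0.3503
−0.19·log₂(0.19) = 0.4552
−0.23·log₂(0.23) = 0.4877
Sum ≈ 2.6218 → 2.6218 bits.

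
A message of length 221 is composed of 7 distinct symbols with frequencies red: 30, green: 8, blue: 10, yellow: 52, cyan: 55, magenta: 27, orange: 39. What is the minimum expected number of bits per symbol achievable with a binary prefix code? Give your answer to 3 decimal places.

Probabilities are the counts divided by 221.
Repeatedly combine the two least-probable nodes; the expected code length is the sum of the merged weights.
merge 8/221 + 10/221 → 18/221
merge 18/221 + 27/221 → 45/221
merge 30/221 + 3/17 → 69/221
merge 45/221 + 4/17 → 97/221
merge 55/221 + 69/221 → 124/221
merge 97/221 + 124/221 → 1
L = 18/221 + 45/221 + 69/221 + 97/221 + 124/221 + 1 = 574/221 ≈ 2.597 bits/symbol.

2.597 bits/symbol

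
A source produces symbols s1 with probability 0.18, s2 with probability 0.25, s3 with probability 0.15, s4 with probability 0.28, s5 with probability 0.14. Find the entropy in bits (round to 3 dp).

H = −Σ pᵢ log₂ pᵢ.
−0.18·log₂(0.18) = 0.4453
−0.25·log₂(0.25) = 0.5000
−0.15·log₂(0.15) = 0.4105
−0.28·log₂(0.28) = 0.5142
−0.14·log₂(0.14) = 0.3971
Sum ≈ 2.2672 → 2.267 bits.

2.267 bits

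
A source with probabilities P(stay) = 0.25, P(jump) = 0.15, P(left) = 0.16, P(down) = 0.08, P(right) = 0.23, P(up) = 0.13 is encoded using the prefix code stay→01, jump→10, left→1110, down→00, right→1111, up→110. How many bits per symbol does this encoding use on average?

L̄ = Σ pᵢ·ℓᵢ = 0.25·2 + 0.15·2 + 0.16·4 + 0.08·2 + 0.23·4 + 0.13·3 = 2.91 bits/symbol.

2.91 bits/symbol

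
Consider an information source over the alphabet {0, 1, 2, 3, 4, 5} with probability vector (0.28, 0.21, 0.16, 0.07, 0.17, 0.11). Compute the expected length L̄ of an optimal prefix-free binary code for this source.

Repeatedly combine the two least-probable nodes; the expected code length is the sum of the merged weights.
merge 7/100 + 11/100 → 9/50
merge 4/25 + 17/100 → 33/100
merge 9/50 + 21/100 → 39/100
merge 7/25 + 33/100 → 61/100
merge 39/100 + 61/100 → 1
L = 9/50 + 33/100 + 39/100 + 61/100 + 1 = 251/100 = 2.51 bits/symbol.

2.51 bits/symbol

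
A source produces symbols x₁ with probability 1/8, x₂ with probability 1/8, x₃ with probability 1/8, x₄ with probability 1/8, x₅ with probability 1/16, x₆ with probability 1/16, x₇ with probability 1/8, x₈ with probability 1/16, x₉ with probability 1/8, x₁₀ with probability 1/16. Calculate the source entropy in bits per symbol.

Each probability is a power of 1/2, so log₂(1/p) is an integer.
H = Σ p·log₂(1/p) = 1/8·3 + 1/8·3 + 1/8·3 + 1/8·3 + 1/16·4 + 1/16·4 + 1/8·3 + 1/16·4 + 1/8·3 + 1/16·4 = 3.25 bits.

3.25 bits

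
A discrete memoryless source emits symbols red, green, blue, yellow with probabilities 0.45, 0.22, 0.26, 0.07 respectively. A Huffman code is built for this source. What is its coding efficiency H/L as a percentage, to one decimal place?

Entropy H = −Σ p log₂ p ≈ 1.7728 bits.
Huffman merges: 7/100+11/50→29/100; 13/50+29/100→11/20; 9/20+11/20→1. L = 46/25 ≈ 1.8400.
Efficiency = H/L = 1.7728/1.8400 = 96.3%.

96.3%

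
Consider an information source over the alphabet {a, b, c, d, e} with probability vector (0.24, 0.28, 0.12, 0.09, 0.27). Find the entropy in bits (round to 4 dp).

H = −Σ pᵢ log₂ pᵢ.
−0.24·log₂(0.24) = 0.4941
−0.28·log₂(0.28) = 0.5142
−0.12·log₂(0.12) = 0.3671
−0.09·log₂(0.09) = 0.3127
−0.27·log₂(0.27) = 0.5100
Sum ≈ 2.1981 → 2.1981 bits.

2.1981 bits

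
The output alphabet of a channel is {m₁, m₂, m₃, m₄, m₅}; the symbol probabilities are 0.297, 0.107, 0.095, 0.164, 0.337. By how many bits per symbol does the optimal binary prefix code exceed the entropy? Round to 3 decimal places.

0.058 bits

Entropy H = −Σ p log₂ p ≈ 2.1444 bits.
Huffman merges: 19/200+107/1000→101/500; 41/250+101/500→183/500; 297/1000+337/1000→317/500; 183/500+317/500→1. L = 1101/500 ≈ 2.2020.
L − H = 2.2020 − 2.1444 = 0.058 bits.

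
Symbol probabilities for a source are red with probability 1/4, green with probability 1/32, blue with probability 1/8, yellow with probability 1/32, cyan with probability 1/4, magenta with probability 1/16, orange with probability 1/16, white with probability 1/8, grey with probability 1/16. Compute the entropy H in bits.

2.8125 bits

Each probability is a power of 1/2, so log₂(1/p) is an integer.
H = Σ p·log₂(1/p) = 1/4·2 + 1/32·5 + 1/8·3 + 1/32·5 + 1/4·2 + 1/16·4 + 1/16·4 + 1/8·3 + 1/16·4 = 2.8125 bits.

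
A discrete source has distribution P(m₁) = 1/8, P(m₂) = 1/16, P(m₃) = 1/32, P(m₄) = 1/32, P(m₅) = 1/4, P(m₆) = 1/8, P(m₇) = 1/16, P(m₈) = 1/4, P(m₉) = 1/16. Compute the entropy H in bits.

Each probability is a power of 1/2, so log₂(1/p) is an integer.
H = Σ p·log₂(1/p) = 1/8·3 + 1/16·4 + 1/32·5 + 1/32·5 + 1/4·2 + 1/8·3 + 1/16·4 + 1/4·2 + 1/16·4 = 2.8125 bits.

2.8125 bits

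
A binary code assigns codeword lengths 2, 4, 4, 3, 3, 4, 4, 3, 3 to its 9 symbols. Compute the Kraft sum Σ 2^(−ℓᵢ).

With common denominator 2^4 = 16: Σ 2^(−ℓᵢ) = 4/16 + 1/16 + 1/16 + 2/16 + 2/16 + 1/16 + 1/16 + 2/16 + 2/16 = 16/16 = 1.

1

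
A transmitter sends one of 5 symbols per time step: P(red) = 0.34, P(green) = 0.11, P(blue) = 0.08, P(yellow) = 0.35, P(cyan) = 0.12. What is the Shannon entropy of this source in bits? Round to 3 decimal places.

H = −Σ pᵢ log₂ pᵢ.
−0.34·log₂(0.34) = 0.5292
−0.11·log₂(0.11) = 0.3503
−0.08·log₂(0.08) = 0.2915
−0.35·log₂(0.35) = 0.5301
−0.12·log₂(0.12) = 0.3671
Sum ≈ 2.0681 → 2.068 bits.

2.068 bits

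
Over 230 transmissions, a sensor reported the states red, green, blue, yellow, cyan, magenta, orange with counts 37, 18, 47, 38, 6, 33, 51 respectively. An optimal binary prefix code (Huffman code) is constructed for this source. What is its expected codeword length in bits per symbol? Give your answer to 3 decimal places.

2.678 bits/symbol

Probabilities are the counts divided by 230.
Repeatedly combine the two least-probable nodes; the expected code length is the sum of the merged weights.
merge 3/115 + 9/115 → 12/115
merge 12/115 + 33/230 → 57/230
merge 37/230 + 19/115 → 15/46
merge 47/230 + 51/230 → 49/115
merge 57/230 + 15/46 → 66/115
merge 49/115 + 66/115 → 1
L = 12/115 + 57/230 + 15/46 + 49/115 + 66/115 + 1 = 308/115 ≈ 2.678 bits/symbol.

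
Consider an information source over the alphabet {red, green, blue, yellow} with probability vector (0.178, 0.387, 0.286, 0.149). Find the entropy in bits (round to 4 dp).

1.8990 bits

H = −Σ pᵢ log₂ pᵢ.
−0.178·log₂(0.178) = 0.4432
−0.387·log₂(0.387) = 0.5300
−0.286·log₂(0.286) = 0.5165
−0.149·log₂(0.149) = 0.4092
Sum ≈ 1.8990 → 1.8990 bits.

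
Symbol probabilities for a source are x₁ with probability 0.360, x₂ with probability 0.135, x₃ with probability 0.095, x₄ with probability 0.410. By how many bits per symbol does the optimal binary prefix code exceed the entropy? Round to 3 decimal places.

0.049 bits

Entropy H = −Σ p log₂ p ≈ 1.7706 bits.
Huffman merges: 19/200+27/200→23/100; 23/100+9/25→59/100; 41/100+59/100→1. L = 91/50 ≈ 1.8200.
L − H = 1.8200 − 1.7706 = 0.049 bits.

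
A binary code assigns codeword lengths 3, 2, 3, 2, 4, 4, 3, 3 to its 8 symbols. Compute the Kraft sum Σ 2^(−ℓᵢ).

1.125

With common denominator 2^4 = 16: Σ 2^(−ℓᵢ) = 2/16 + 4/16 + 2/16 + 4/16 + 1/16 + 1/16 + 2/16 + 2/16 = 18/16 = 1.125.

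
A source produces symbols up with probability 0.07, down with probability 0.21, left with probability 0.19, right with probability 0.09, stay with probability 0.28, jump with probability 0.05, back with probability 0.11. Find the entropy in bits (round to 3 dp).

H = −Σ pᵢ log₂ pᵢ.
−0.07·log₂(0.07) = 0.2686
−0.21·log₂(0.21) = 0.4728
−0.19·log₂(0.19) = 0.4552
−0.09·log₂(0.09) = 0.3127
−0.28·log₂(0.28) = 0.5142
−0.05·log₂(0.05) = 0.2161
−0.11·log₂(0.11) = 0.3503
Sum ≈ 2.5899 → 2.590 bits.

2.590 bits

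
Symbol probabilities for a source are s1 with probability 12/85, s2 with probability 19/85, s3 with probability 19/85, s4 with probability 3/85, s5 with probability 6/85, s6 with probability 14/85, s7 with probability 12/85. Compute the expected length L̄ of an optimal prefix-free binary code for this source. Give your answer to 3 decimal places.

2.659 bits/symbol

Repeatedly combine the two least-probable nodes; the expected code length is the sum of the merged weights.
merge 3/85 + 6/85 → 9/85
merge 9/85 + 12/85 → 21/85
merge 12/85 + 14/85 → 26/85
merge 19/85 + 19/85 → 38/85
merge 21/85 + 26/85 → 47/85
merge 38/85 + 47/85 → 1
L = 9/85 + 21/85 + 26/85 + 38/85 + 47/85 + 1 = 226/85 ≈ 2.659 bits/symbol.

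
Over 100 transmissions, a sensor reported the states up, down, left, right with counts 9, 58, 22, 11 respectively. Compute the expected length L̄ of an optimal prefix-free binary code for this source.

Probabilities are the counts divided by 100.
Repeatedly combine the two least-probable nodes; the expected code length is the sum of the merged weights.
merge 9/100 + 11/100 → 1/5
merge 1/5 + 11/50 → 21/50
merge 21/50 + 29/50 → 1
L = 1/5 + 21/50 + 1 = 81/50 = 1.62 bits/symbol.

1.62 bits/symbol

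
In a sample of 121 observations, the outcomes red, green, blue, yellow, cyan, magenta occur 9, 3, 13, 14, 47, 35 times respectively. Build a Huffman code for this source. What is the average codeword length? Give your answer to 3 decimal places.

2.240 bits/symbol

Probabilities are the counts divided by 121.
Repeatedly combine the two least-probable nodes; the expected code length is the sum of the merged weights.
merge 3/121 + 9/121 → 12/121
merge 12/121 + 13/121 → 25/121
merge 14/121 + 25/121 → 39/121
merge 35/121 + 39/121 → 74/121
merge 47/121 + 74/121 → 1
L = 12/121 + 25/121 + 39/121 + 74/121 + 1 = 271/121 ≈ 2.240 bits/symbol.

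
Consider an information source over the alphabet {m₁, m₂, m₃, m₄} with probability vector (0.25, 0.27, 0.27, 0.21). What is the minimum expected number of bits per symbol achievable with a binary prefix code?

Repeatedly combine the two least-probable nodes; the expected code length is the sum of the merged weights.
merge 21/100 + 1/4 → 23/50
merge 27/100 + 27/100 → 27/50
merge 23/50 + 27/50 → 1
L = 23/50 + 27/50 + 1 = 2 bits/symbol.

2 bits/symbol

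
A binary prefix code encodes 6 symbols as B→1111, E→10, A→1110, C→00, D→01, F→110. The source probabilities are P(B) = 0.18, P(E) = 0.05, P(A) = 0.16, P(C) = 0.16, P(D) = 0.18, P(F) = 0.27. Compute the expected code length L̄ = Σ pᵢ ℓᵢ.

2.95 bits/symbol

L̄ = Σ pᵢ·ℓᵢ = 0.18·4 + 0.05·2 + 0.16·4 + 0.16·2 + 0.18·2 + 0.27·3 = 2.95 bits/symbol.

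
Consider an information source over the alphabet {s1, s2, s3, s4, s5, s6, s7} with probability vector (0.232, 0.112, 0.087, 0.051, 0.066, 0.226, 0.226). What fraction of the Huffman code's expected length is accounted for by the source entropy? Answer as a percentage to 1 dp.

98.7%

Entropy H = −Σ p log₂ p ≈ 2.5968 bits.
Huffman merges: 51/1000+33/500→117/1000; 87/1000+14/125→199/1000; 117/1000+199/1000→79/250; 113/500+113/500→113/250; 29/125+79/250→137/250; 113/250+137/250→1. L = 329/125 ≈ 2.6320.
Efficiency = H/L = 2.5968/2.6320 = 98.7%.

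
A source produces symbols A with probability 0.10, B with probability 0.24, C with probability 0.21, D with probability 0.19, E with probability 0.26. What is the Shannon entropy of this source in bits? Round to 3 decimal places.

H = −Σ pᵢ log₂ pᵢ.
−0.10·log₂(0.10) = 0.3322
−0.24·log₂(0.24) = 0.4941
−0.21·log₂(0.21) = 0.4728
−0.19·log₂(0.19) = 0.4552
−0.26·log₂(0.26) = 0.5053
Sum ≈ 2.2597 → 2.260 bits.

2.260 bits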